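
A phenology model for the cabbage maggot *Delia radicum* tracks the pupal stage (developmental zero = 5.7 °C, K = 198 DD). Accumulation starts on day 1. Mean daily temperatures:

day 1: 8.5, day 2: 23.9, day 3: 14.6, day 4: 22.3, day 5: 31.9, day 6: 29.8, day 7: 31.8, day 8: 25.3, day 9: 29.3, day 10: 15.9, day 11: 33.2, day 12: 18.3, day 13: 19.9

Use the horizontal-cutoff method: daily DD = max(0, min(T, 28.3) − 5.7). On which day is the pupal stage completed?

day 12

Daily DD above 5.7 °C (capped at 22.6): 2.8, 18.2, 8.9, 16.6, 22.6, 22.6, 22.6, 19.6, 22.6, 10.2, 22.6, 12.6, 14.2.
Cumulative: 2.8, 21.0, 29.9, 46.5, 69.1, 91.7, 114.3, 133.9, 156.5, 166.7, 189.3, 201.9, 216.1.
The total first reaches 198 DD on day 12.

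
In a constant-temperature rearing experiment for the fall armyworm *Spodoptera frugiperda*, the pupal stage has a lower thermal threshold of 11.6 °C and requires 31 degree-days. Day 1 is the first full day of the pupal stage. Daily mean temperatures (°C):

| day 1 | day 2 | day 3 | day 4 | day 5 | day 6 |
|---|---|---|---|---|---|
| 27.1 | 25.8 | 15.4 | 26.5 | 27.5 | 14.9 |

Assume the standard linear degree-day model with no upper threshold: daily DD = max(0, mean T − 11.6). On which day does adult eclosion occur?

Daily DD above 11.6 °C: 15.5, 14.2, 3.8, 14.9, 15.9, 3.3.
Cumulative: 15.5, 29.7, 33.5, 48.4, 64.3, 67.6.
The total first reaches 31 DD on day 3.

day 3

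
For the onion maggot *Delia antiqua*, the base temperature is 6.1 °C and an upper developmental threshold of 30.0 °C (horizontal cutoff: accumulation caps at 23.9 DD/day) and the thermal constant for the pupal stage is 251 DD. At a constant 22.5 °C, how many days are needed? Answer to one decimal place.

Daily accumulation = 22.5 − 6.1 = 16.4 DD/day.
Duration = 251 / 16.4 = 15.305 ≈ 15.3 days.

15.3 days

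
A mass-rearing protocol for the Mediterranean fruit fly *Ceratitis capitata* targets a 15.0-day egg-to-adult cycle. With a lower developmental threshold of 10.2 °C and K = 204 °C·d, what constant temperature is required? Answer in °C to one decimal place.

Required daily accumulation = 204 / 15.0 = 13.600 DD/day.
T = T_base + 13.600 = 10.2 + 13.600 = 23.800 ≈ 23.8 °C.

23.8 °C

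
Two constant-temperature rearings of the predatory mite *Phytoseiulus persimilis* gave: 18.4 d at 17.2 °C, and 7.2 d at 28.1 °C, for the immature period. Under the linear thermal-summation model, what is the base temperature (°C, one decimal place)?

Linear rate model ⇒ the product D·(T − T_b) is constant across temperatures.
18.4·(17.2 − T_b) = 7.2·(28.1 − T_b)
T_b = (18.4·17.2 − 7.2·28.1) / (18.4 − 7.2) = 114.16 / 11.2 = 10.193 °C ≈ 10.2 °C.

10.2 °C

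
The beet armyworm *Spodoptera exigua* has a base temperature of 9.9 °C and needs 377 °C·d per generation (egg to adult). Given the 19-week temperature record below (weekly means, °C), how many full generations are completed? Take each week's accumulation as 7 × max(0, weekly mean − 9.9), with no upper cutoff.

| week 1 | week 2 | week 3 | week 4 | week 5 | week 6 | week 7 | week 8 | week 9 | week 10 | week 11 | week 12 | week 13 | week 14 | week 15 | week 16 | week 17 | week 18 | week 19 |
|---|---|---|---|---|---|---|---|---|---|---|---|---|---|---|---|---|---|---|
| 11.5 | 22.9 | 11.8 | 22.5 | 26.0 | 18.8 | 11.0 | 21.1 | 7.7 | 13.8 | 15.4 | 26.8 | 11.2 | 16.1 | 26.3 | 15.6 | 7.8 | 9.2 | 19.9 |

Weekly DD (7 × max(0, T̄ − 9.9)): 11.2, 91.0, 13.3, 88.2, 112.7, 62.3, 7.7, 78.4, 0.0, 27.3, 38.5, 118.3, 9.1, 43.4, 114.8, 39.9, 0.0, 0.0, 70.0.
Season total = 926.1 DD.
Complete generations = ⌊926.1 / 377⌋ = 2.

2 generations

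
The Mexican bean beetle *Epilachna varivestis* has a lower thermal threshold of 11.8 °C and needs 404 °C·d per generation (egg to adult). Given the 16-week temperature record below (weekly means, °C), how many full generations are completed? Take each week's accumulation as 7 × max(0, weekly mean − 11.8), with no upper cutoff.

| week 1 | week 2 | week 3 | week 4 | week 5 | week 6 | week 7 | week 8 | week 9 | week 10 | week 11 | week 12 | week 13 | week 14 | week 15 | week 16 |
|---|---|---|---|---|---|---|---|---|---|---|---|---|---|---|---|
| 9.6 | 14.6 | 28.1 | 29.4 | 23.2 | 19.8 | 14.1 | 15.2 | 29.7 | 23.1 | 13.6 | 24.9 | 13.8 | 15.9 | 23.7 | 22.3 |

Weekly DD (7 × max(0, T̄ − 11.8)): 0.0, 19.6, 114.1, 123.2, 79.8, 56.0, 16.1, 23.8, 125.3, 79.1, 12.6, 91.7, 14.0, 28.7, 83.3, 73.5.
Season total = 940.8 DD.
Complete generations = ⌊940.8 / 404⌋ = 2.

2 generations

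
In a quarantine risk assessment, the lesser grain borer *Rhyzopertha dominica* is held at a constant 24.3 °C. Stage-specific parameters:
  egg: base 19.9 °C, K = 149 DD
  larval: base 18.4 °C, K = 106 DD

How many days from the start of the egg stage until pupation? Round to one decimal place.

51.8 days

egg: 149 / (24.3 − 19.9) = 149 / 4.4 = 33.864 d.
larval: 106 / (24.3 − 18.4) = 106 / 5.9 = 17.966 d.
Sum = 51.830 ≈ 51.8 days.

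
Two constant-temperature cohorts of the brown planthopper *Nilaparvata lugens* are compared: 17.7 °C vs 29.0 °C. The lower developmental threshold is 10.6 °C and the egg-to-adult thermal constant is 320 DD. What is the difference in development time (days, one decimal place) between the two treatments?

27.7 days

At 17.7 °C: 320 / (17.7 − 10.6) = 320 / 7.1 = 45.070 d.
At 29.0 °C: 320 / (29.0 − 10.6) = 320 / 18.4 = 17.391 d.
Difference = |45.070 − 17.391| = 27.679 ≈ 27.7 days.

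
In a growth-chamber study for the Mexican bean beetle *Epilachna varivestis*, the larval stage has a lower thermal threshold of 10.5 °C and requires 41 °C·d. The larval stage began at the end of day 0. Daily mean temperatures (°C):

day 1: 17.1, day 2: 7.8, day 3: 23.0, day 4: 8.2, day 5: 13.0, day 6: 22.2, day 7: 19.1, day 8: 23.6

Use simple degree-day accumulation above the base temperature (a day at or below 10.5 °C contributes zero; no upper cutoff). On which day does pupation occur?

day 7

Daily DD above 10.5 °C: 6.6, 0.0, 12.5, 0.0, 2.5, 11.7, 8.6, 13.1.
Cumulative: 6.6, 6.6, 19.1, 19.1, 21.6, 33.3, 41.9, 55.0.
The total first reaches 41 DD on day 7.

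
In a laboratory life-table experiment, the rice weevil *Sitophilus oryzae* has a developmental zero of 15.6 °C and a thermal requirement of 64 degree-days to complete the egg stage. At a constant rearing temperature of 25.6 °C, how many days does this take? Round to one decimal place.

6.4 days

Daily accumulation = 25.6 − 15.6 = 10.0 DD/day.
Duration = 64 / 10.0 = 6.400 ≈ 6.4 days.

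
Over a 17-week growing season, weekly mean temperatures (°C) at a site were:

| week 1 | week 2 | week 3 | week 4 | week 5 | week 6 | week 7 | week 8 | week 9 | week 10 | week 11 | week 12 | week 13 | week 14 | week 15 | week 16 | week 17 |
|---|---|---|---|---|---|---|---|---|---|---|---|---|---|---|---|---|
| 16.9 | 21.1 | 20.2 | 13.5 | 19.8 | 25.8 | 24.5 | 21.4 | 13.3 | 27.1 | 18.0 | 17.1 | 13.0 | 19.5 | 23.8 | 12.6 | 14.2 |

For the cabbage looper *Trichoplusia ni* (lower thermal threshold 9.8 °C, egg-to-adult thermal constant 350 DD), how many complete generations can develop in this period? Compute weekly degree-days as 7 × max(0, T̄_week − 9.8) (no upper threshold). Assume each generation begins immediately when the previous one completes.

Weekly DD (7 × max(0, T̄ − 9.8)): 49.7, 79.1, 72.8, 25.9, 70.0, 112.0, 102.9, 81.2, 24.5, 121.1, 57.4, 51.1, 22.4, 67.9, 98.0, 19.6, 30.8.
Season total = 1086.4 DD.
Complete generations = ⌊1086.4 / 350⌋ = 3.

3 generations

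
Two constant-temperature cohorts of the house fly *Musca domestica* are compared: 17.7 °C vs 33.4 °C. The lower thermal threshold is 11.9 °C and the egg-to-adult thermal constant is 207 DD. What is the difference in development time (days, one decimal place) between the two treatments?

At 17.7 °C: 207 / (17.7 − 11.9) = 207 / 5.8 = 35.690 d.
At 33.4 °C: 207 / (33.4 − 11.9) = 207 / 21.5 = 9.628 d.
Difference = |35.690 − 9.628| = 26.062 ≈ 26.1 days.

26.1 days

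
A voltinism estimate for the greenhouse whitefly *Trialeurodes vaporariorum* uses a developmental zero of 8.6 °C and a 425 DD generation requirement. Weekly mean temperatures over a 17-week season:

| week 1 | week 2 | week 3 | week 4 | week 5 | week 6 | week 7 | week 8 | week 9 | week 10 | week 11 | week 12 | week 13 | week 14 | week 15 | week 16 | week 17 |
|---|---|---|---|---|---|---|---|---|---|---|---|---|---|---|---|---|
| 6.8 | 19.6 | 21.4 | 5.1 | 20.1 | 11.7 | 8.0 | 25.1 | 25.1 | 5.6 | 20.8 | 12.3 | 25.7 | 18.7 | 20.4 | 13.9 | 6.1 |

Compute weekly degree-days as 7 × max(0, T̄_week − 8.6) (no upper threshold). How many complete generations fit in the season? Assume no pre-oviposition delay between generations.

Weekly DD (7 × max(0, T̄ − 8.6)): 0.0, 77.0, 89.6, 0.0, 80.5, 21.7, 0.0, 115.5, 115.5, 0.0, 85.4, 25.9, 119.7, 70.7, 82.6, 37.1, 0.0.
Season total = 921.2 DD.
Complete generations = ⌊921.2 / 425⌋ = 2.

2 generations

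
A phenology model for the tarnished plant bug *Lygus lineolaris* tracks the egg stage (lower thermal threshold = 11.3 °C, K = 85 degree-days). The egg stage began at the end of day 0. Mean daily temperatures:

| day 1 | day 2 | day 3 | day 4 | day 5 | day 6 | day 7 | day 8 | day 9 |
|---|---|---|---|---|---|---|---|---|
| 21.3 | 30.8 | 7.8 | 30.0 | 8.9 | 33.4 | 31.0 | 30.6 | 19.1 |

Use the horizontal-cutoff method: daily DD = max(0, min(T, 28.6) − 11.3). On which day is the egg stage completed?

Daily DD above 11.3 °C (capped at 17.3): 10.0, 17.3, 0.0, 17.3, 0.0, 17.3, 17.3, 17.3, 7.8.
Cumulative: 10.0, 27.3, 27.3, 44.6, 44.6, 61.9, 79.2, 96.5, 104.3.
The total first reaches 85 DD on day 8.

day 8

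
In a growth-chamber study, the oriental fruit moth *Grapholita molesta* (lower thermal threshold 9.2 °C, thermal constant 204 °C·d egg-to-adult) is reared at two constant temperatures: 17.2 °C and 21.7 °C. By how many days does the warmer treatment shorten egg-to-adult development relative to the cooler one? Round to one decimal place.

9.2 days

At 17.2 °C: 204 / (17.2 − 9.2) = 204 / 8.0 = 25.500 d.
At 21.7 °C: 204 / (21.7 − 9.2) = 204 / 12.5 = 16.320 d.
Difference = |25.500 − 16.320| = 9.180 ≈ 9.2 days.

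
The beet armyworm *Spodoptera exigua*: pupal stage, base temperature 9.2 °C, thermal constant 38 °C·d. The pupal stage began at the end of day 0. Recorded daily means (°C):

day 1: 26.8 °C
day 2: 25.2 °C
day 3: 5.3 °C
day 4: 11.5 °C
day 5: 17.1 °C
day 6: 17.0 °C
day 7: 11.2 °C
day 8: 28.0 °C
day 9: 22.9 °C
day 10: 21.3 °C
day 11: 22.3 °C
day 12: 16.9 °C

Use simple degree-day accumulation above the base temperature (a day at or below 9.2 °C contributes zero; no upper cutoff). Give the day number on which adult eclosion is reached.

Daily DD above 9.2 °C: 17.6, 16.0, 0.0, 2.3, 7.9, 7.8, 2.0, 18.8, 13.7, 12.1, 13.1, 7.7.
Cumulative: 17.6, 33.6, 33.6, 35.9, 43.8, 51.6, 53.6, 72.4, 86.1, 98.2, 111.3, 119.0.
The total first reaches 38 DD on day 5.

day 5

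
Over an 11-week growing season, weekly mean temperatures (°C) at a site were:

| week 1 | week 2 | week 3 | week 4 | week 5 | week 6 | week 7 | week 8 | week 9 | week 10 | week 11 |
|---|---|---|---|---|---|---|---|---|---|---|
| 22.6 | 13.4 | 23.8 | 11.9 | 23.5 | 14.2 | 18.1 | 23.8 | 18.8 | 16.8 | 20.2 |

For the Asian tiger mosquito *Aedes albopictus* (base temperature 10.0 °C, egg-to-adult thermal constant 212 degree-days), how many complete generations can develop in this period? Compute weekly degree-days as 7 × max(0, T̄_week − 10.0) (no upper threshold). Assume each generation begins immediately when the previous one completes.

3 generations

Weekly DD (7 × max(0, T̄ − 10.0)): 88.2, 23.8, 96.6, 13.3, 94.5, 29.4, 56.7, 96.6, 61.6, 47.6, 71.4.
Season total = 679.7 DD.
Complete generations = ⌊679.7 / 212⌋ = 3.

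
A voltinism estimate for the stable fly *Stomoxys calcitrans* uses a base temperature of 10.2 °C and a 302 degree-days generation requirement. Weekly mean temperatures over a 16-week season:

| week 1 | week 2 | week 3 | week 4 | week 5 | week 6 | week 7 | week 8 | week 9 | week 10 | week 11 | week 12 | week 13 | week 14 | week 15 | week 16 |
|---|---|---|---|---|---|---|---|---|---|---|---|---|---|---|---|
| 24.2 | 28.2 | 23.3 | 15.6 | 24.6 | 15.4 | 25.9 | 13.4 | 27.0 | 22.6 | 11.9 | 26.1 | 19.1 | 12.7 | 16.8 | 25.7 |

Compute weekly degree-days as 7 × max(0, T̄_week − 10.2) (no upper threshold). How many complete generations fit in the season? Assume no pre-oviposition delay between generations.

Weekly DD (7 × max(0, T̄ − 10.2)): 98.0, 126.0, 91.7, 37.8, 100.8, 36.4, 109.9, 22.4, 117.6, 86.8, 11.9, 111.3, 62.3, 17.5, 46.2, 108.5.
Season total = 1185.1 DD.
Complete generations = ⌊1185.1 / 302⌋ = 3.

3 generations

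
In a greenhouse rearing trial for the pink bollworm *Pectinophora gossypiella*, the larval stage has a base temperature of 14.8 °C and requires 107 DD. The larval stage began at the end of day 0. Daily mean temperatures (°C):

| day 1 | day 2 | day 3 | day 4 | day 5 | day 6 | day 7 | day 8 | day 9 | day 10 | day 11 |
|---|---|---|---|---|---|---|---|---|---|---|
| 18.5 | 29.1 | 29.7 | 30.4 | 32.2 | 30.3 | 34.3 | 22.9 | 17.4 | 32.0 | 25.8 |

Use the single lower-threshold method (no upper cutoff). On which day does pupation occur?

day 8

Daily DD above 14.8 °C: 3.7, 14.3, 14.9, 15.6, 17.4, 15.5, 19.5, 8.1, 2.6, 17.2, 11.0.
Cumulative: 3.7, 18.0, 32.9, 48.5, 65.9, 81.4, 100.9, 109.0, 111.6, 128.8, 139.8.
The total first reaches 107 DD on day 8.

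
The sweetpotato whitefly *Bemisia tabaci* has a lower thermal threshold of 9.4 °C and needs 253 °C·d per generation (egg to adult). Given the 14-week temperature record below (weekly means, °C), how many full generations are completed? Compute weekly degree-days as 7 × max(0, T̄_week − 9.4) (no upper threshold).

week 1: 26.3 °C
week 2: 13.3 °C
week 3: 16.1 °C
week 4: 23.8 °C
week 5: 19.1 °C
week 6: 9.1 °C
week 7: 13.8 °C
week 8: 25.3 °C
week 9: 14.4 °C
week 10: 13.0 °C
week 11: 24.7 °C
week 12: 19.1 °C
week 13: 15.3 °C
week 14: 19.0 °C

3 generations

Weekly DD (7 × max(0, T̄ − 9.4)): 118.3, 27.3, 46.9, 100.8, 67.9, 0.0, 30.8, 111.3, 35.0, 25.2, 107.1, 67.9, 41.3, 67.2.
Season total = 847.0 DD.
Complete generations = ⌊847.0 / 253⌋ = 3.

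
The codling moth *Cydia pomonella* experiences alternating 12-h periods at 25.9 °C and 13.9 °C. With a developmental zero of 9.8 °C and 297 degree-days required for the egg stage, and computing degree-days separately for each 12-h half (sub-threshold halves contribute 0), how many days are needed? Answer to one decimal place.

29.4 days

Day half: max(0, 25.9 − 9.8) × 0.5 = 16.1 × 0.5 = 8.05 DD.
Night half: max(0, 13.9 − 9.8) × 0.5 = 4.1 × 0.5 = 2.05 DD.
Per 24 h: 10.10 DD/day.
Duration = 297 / 10.10 = 29.406 ≈ 29.4 days.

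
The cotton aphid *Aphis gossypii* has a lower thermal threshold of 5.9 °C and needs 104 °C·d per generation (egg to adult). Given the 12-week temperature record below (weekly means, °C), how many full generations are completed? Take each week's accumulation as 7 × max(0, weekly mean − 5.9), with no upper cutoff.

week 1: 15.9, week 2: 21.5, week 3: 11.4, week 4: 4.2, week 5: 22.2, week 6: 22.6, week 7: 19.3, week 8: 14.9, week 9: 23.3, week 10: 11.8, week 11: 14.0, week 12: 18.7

8 generations

Weekly DD (7 × max(0, T̄ − 5.9)): 70.0, 109.2, 38.5, 0.0, 114.1, 116.9, 93.8, 63.0, 121.8, 41.3, 56.7, 89.6.
Season total = 914.9 DD.
Complete generations = ⌊914.9 / 104⌋ = 8.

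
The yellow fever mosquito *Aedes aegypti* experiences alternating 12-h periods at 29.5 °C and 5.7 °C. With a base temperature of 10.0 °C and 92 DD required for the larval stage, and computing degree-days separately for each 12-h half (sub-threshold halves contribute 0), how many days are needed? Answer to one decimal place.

9.4 days

Day half: max(0, 29.5 − 10.0) × 0.5 = 19.5 × 0.5 = 9.75 DD.
Night half: max(0, 5.7 − 10.0) × 0.5 = 0.0 × 0.5 = 0.00 DD.
Per 24 h: 9.75 DD/day.
Duration = 92 / 9.75 = 9.436 ≈ 9.4 days.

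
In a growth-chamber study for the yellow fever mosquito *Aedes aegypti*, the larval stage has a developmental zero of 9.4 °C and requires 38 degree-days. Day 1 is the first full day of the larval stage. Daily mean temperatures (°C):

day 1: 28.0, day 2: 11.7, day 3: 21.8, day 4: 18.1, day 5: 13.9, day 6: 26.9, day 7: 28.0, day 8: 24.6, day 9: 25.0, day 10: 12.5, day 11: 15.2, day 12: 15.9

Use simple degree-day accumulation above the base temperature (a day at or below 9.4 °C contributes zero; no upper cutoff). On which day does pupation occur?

day 4

Daily DD above 9.4 °C: 18.6, 2.3, 12.4, 8.7, 4.5, 17.5, 18.6, 15.2, 15.6, 3.1, 5.8, 6.5.
Cumulative: 18.6, 20.9, 33.3, 42.0, 46.5, 64.0, 82.6, 97.8, 113.4, 116.5, 122.3, 128.8.
The total first reaches 38 DD on day 4.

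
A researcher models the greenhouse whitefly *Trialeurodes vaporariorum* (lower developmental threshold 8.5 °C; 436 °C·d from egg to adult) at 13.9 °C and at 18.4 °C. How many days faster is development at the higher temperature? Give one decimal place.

36.7 days

At 13.9 °C: 436 / (13.9 − 8.5) = 436 / 5.4 = 80.741 d.
At 18.4 °C: 436 / (18.4 − 8.5) = 436 / 9.9 = 44.040 d.
Difference = |80.741 − 44.040| = 36.700 ≈ 36.7 days.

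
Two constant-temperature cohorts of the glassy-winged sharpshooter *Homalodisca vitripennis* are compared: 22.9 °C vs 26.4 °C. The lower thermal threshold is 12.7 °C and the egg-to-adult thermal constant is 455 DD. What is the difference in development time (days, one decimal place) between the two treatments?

11.4 days

At 22.9 °C: 455 / (22.9 − 12.7) = 455 / 10.2 = 44.608 d.
At 26.4 °C: 455 / (26.4 − 12.7) = 455 / 13.7 = 33.212 d.
Difference = |44.608 − 33.212| = 11.396 ≈ 11.4 days.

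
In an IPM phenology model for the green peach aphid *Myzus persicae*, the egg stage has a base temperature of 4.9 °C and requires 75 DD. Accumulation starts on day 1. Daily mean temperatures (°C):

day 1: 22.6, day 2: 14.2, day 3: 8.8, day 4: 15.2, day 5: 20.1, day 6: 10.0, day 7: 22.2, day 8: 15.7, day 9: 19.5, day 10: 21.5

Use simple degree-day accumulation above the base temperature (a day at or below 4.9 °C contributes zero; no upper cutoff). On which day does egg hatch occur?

Daily DD above 4.9 °C: 17.7, 9.3, 3.9, 10.3, 15.2, 5.1, 17.3, 10.8, 14.6, 16.6.
Cumulative: 17.7, 27.0, 30.9, 41.2, 56.4, 61.5, 78.8, 89.6, 104.2, 120.8.
The total first reaches 75 DD on day 7.

day 7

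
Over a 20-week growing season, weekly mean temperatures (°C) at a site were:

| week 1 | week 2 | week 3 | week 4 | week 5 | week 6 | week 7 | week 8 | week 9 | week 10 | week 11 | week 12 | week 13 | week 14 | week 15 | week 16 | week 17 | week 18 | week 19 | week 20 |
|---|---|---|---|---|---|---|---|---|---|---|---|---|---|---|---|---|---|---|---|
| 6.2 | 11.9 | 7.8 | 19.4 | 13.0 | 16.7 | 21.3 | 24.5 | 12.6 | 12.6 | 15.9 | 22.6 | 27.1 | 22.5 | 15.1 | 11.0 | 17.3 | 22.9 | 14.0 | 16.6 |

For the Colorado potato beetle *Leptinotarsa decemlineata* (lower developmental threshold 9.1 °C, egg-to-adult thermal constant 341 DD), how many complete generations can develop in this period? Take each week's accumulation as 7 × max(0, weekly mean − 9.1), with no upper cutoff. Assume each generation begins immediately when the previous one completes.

3 generations

Weekly DD (7 × max(0, T̄ − 9.1)): 0.0, 19.6, 0.0, 72.1, 27.3, 53.2, 85.4, 107.8, 24.5, 24.5, 47.6, 94.5, 126.0, 93.8, 42.0, 13.3, 57.4, 96.6, 34.3, 52.5.
Season total = 1072.4 DD.
Complete generations = ⌊1072.4 / 341⌋ = 3.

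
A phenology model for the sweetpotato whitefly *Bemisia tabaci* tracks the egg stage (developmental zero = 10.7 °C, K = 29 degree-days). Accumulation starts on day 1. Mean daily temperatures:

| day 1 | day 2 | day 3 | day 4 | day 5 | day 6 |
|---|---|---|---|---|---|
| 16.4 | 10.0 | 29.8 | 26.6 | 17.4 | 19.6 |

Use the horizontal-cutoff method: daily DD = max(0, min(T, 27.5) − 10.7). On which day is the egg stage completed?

day 4

Daily DD above 10.7 °C (capped at 16.8): 5.7, 0.0, 16.8, 15.9, 6.7, 8.9.
Cumulative: 5.7, 5.7, 22.5, 38.4, 45.1, 54.0.
The total first reaches 29 DD on day 4.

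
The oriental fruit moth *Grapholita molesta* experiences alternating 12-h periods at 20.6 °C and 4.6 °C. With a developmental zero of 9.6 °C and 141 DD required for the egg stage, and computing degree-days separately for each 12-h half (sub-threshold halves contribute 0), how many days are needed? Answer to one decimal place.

Day half: max(0, 20.6 − 9.6) × 0.5 = 11.0 × 0.5 = 5.50 DD.
Night half: max(0, 4.6 − 9.6) × 0.5 = 0.0 × 0.5 = 0.00 DD.
Per 24 h: 5.50 DD/day.
Duration = 141 / 5.50 = 25.636 ≈ 25.6 days.

25.6 days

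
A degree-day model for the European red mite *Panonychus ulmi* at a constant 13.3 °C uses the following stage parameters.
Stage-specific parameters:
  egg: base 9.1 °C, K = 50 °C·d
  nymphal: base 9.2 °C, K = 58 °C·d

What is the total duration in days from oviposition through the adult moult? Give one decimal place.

egg: 50 / (13.3 − 9.1) = 50 / 4.2 = 11.905 d.
nymphal: 58 / (13.3 − 9.2) = 58 / 4.1 = 14.146 d.
Sum = 26.051 ≈ 26.1 days.

26.1 days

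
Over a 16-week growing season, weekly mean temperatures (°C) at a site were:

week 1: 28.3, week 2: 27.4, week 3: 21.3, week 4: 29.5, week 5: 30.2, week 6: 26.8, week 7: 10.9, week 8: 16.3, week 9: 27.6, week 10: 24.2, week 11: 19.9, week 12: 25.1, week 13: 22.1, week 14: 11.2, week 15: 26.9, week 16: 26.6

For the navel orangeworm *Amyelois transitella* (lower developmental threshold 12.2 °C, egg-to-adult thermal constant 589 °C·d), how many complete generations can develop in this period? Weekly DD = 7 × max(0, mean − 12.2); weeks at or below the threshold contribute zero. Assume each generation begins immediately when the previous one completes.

Weekly DD (7 × max(0, T̄ − 12.2)): 112.7, 106.4, 63.7, 121.1, 126.0, 102.2, 0.0, 28.7, 107.8, 84.0, 53.9, 90.3, 69.3, 0.0, 102.9, 100.8.
Season total = 1269.8 DD.
Complete generations = ⌊1269.8 / 589⌋ = 2.

2 generations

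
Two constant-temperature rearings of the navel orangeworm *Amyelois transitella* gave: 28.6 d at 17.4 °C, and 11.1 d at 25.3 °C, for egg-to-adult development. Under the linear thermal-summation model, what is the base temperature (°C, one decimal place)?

Under the model K = D·(T − T_b), so D₁·(T₁ − T_b) = D₂·(T₂ − T_b).
28.6·(17.4 − T_b) = 11.1·(25.3 − T_b)
T_b = (28.6·17.4 − 11.1·25.3) / (28.6 − 11.1) = 216.81 / 17.5 = 12.389 °C ≈ 12.4 °C.

12.4 °C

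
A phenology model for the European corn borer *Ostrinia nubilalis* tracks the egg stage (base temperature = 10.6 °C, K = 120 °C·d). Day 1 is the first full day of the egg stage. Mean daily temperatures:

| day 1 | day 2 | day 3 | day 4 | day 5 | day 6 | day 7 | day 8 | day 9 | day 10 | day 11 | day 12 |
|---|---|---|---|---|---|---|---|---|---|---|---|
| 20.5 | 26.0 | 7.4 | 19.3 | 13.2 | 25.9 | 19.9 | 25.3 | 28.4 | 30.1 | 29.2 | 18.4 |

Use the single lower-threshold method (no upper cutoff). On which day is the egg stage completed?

day 11

Daily DD above 10.6 °C: 9.9, 15.4, 0.0, 8.7, 2.6, 15.3, 9.3, 14.7, 17.8, 19.5, 18.6, 7.8.
Cumulative: 9.9, 25.3, 25.3, 34.0, 36.6, 51.9, 61.2, 75.9, 93.7, 113.2, 131.8, 139.6.
The total first reaches 120 DD on day 11.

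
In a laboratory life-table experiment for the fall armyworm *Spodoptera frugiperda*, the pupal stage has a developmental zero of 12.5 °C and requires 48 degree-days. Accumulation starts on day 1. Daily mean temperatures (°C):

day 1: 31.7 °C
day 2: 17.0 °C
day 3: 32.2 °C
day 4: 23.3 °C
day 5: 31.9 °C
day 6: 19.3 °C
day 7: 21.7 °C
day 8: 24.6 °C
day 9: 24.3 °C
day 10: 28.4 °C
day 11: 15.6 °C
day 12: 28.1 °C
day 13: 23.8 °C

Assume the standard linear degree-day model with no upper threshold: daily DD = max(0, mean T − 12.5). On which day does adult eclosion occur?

day 4

Daily DD above 12.5 °C: 19.2, 4.5, 19.7, 10.8, 19.4, 6.8, 9.2, 12.1, 11.8, 15.9, 3.1, 15.6, 11.3.
Cumulative: 19.2, 23.7, 43.4, 54.2, 73.6, 80.4, 89.6, 101.7, 113.5, 129.4, 132.5, 148.1, 159.4.
The total first reaches 48 DD on day 4.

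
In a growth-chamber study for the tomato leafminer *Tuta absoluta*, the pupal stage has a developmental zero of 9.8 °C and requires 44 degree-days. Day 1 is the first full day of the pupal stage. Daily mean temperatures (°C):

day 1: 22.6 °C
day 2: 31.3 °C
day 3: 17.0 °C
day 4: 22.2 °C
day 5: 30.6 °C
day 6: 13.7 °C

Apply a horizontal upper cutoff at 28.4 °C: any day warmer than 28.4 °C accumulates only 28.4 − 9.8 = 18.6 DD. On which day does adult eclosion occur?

Daily DD above 9.8 °C (capped at 18.6): 12.8, 18.6, 7.2, 12.4, 18.6, 3.9.
Cumulative: 12.8, 31.4, 38.6, 51.0, 69.6, 73.5.
The total first reaches 44 DD on day 4.

day 4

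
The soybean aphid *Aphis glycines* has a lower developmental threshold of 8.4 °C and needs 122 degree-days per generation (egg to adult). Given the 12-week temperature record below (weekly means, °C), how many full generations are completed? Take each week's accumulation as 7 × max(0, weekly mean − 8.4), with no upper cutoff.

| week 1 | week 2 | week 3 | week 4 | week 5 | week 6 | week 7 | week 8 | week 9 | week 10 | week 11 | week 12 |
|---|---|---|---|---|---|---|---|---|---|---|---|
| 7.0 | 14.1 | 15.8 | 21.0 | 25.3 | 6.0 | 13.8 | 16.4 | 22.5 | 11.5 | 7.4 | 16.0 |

Weekly DD (7 × max(0, T̄ − 8.4)): 0.0, 39.9, 51.8, 88.2, 118.3, 0.0, 37.8, 56.0, 98.7, 21.7, 0.0, 53.2.
Season total = 565.6 DD.
Complete generations = ⌊565.6 / 122⌋ = 4.

4 generations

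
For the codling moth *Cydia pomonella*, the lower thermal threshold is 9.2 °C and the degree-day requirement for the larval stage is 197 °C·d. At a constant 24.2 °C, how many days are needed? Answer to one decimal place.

Daily accumulation = 24.2 − 9.2 = 15.0 DD/day.
Duration = 197 / 15.0 = 13.133 ≈ 13.1 days.

13.1 days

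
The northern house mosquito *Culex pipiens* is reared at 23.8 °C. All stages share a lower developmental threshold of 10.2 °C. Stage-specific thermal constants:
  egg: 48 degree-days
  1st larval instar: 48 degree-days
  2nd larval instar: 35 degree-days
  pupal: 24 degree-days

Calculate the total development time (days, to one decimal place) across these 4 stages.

11.4 days

Daily accumulation at 23.8 °C = 23.8 − 10.2 = 13.6 DD/day.
Total K = 48 + 48 + 35 + 24 = 155 DD.
Total duration = 155 / 13.6 = 11.397 ≈ 11.4 days.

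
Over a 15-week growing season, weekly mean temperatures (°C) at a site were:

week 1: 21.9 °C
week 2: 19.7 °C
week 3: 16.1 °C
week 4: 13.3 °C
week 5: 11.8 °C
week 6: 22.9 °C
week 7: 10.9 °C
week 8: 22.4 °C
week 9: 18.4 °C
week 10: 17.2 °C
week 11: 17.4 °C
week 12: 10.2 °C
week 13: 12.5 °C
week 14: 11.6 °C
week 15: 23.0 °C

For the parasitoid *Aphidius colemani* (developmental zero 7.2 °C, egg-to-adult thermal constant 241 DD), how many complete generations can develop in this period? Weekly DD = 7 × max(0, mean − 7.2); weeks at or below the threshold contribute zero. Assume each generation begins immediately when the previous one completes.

Weekly DD (7 × max(0, T̄ − 7.2)): 102.9, 87.5, 62.3, 42.7, 32.2, 109.9, 25.9, 106.4, 78.4, 70.0, 71.4, 21.0, 37.1, 30.8, 110.6.
Season total = 989.1 DD.
Complete generations = ⌊989.1 / 241⌋ = 4.

4 generations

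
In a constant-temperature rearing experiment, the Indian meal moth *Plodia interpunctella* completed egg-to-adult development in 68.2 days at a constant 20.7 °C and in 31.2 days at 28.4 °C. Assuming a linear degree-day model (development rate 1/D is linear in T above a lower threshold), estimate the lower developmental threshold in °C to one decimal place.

Under the model K = D·(T − T_b), so D₁·(T₁ − T_b) = D₂·(T₂ − T_b).
68.2·(20.7 − T_b) = 31.2·(28.4 − T_b)
T_b = (68.2·20.7 − 31.2·28.4) / (68.2 − 31.2) = 525.66 / 37.0 = 14.207 °C ≈ 14.2 °C.

14.2 °C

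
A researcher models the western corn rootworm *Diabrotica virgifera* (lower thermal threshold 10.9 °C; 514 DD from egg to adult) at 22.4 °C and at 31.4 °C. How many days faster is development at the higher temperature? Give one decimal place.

19.6 days

At 22.4 °C: 514 / (22.4 − 10.9) = 514 / 11.5 = 44.696 d.
At 31.4 °C: 514 / (31.4 − 10.9) = 514 / 20.5 = 25.073 d.
Difference = |44.696 − 25.073| = 19.622 ≈ 19.6 days.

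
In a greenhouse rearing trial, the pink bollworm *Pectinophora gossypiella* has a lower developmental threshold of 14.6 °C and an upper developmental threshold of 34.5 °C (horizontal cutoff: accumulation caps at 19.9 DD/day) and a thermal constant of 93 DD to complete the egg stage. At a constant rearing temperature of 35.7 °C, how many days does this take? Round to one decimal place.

4.7 days

Temperature 35.7 °C exceeds the upper threshold, so daily accumulation caps at 34.5 − 14.6 = 19.9 DD/day.
Duration = 93 / 19.9 = 4.673 ≈ 4.7 days.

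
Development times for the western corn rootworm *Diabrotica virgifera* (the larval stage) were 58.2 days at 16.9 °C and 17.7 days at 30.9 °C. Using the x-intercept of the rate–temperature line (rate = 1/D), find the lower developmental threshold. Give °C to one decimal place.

10.8 °C

Linear rate model ⇒ the product D·(T − T_b) is constant across temperatures.
58.2·(16.9 − T_b) = 17.7·(30.9 − T_b)
T_b = (58.2·16.9 − 17.7·30.9) / (58.2 − 17.7) = 436.65 / 40.5 = 10.781 °C ≈ 10.8 °C.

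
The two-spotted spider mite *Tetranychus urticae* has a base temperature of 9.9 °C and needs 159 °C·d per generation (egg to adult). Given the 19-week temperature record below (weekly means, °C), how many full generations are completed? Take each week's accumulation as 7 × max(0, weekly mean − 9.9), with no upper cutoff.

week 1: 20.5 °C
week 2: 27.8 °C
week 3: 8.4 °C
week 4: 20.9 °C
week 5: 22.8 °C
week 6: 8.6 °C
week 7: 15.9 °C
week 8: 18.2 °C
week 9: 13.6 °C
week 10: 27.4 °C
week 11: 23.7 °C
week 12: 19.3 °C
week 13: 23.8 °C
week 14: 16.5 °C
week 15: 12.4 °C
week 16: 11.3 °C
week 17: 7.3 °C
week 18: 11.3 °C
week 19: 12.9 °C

Weekly DD (7 × max(0, T̄ − 9.9)): 74.2, 125.3, 0.0, 77.0, 90.3, 0.0, 42.0, 58.1, 25.9, 122.5, 96.6, 65.8, 97.3, 46.2, 17.5, 9.8, 0.0, 9.8, 21.0.
Season total = 979.3 DD.
Complete generations = ⌊979.3 / 159⌋ = 6.

6 generations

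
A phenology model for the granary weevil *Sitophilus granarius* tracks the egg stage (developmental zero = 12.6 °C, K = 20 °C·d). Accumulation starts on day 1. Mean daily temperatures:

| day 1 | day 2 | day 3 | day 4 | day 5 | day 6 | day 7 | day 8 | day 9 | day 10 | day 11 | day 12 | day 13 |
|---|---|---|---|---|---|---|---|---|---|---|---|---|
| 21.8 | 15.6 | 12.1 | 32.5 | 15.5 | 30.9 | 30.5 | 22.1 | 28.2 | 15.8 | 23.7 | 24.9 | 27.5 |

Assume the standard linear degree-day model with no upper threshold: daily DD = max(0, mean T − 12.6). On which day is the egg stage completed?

day 4

Daily DD above 12.6 °C: 9.2, 3.0, 0.0, 19.9, 2.9, 18.3, 17.9, 9.5, 15.6, 3.2, 11.1, 12.3, 14.9.
Cumulative: 9.2, 12.2, 12.2, 32.1, 35.0, 53.3, 71.2, 80.7, 96.3, 99.5, 110.6, 122.9, 137.8.
The total first reaches 20 DD on day 4.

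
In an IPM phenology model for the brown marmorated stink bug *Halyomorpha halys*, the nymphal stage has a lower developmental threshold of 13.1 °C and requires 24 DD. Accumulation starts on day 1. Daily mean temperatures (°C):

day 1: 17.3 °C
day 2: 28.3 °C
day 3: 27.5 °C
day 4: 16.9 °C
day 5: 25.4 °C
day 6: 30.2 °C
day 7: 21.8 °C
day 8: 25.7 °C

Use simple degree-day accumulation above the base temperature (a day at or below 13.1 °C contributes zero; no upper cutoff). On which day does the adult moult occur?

day 3

Daily DD above 13.1 °C: 4.2, 15.2, 14.4, 3.8, 12.3, 17.1, 8.7, 12.6.
Cumulative: 4.2, 19.4, 33.8, 37.6, 49.9, 67.0, 75.7, 88.3.
The total first reaches 24 DD on day 3.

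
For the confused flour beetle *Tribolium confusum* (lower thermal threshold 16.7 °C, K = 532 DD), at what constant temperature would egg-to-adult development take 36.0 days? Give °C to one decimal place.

31.5 °C

Required daily accumulation = 532 / 36.0 = 14.778 DD/day.
T = T_base + 14.778 = 16.7 + 14.778 = 31.478 ≈ 31.5 °C.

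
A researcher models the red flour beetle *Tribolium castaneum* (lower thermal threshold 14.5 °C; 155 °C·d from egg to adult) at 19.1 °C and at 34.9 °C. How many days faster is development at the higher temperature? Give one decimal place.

26.1 days

At 19.1 °C: 155 / (19.1 − 14.5) = 155 / 4.6 = 33.696 d.
At 34.9 °C: 155 / (34.9 − 14.5) = 155 / 20.4 = 7.598 d.
Difference = |33.696 − 7.598| = 26.098 ≈ 26.1 days.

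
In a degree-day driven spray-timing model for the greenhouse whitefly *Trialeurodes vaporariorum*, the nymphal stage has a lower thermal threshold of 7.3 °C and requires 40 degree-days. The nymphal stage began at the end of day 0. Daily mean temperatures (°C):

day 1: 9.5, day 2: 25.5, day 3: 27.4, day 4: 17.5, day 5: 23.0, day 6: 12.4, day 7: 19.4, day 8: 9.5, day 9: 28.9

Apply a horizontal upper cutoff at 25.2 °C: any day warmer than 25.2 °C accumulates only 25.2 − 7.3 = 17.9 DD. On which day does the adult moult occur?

Daily DD above 7.3 °C (capped at 17.9): 2.2, 17.9, 17.9, 10.2, 15.7, 5.1, 12.1, 2.2, 17.9.
Cumulative: 2.2, 20.1, 38.0, 48.2, 63.9, 69.0, 81.1, 83.3, 101.2.
The total first reaches 40 DD on day 4.

day 4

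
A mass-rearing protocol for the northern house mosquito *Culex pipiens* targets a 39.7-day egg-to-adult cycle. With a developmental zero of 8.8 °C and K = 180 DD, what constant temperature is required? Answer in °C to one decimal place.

13.3 °C

Required daily accumulation = 180 / 39.7 = 4.534 DD/day.
T = T_base + 4.534 = 8.8 + 4.534 = 13.334 ≈ 13.3 °C.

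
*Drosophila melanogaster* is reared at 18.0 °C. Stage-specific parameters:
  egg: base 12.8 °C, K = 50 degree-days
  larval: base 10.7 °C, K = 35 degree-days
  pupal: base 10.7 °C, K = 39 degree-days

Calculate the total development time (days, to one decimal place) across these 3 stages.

19.8 days

egg: 50 / (18.0 − 12.8) = 50 / 5.2 = 9.615 d.
larval: 35 / (18.0 − 10.7) = 35 / 7.3 = 4.795 d.
pupal: 39 / (18.0 − 10.7) = 39 / 7.3 = 5.342 d.
Sum = 19.752 ≈ 19.8 days.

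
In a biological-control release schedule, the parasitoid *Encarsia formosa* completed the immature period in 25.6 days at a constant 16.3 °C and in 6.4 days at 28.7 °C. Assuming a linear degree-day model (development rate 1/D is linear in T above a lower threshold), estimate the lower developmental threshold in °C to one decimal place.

12.2 °C

Under the model K = D·(T − T_b), so D₁·(T₁ − T_b) = D₂·(T₂ − T_b).
25.6·(16.3 − T_b) = 6.4·(28.7 − T_b)
T_b = (25.6·16.3 − 6.4·28.7) / (25.6 − 6.4) = 233.60 / 19.2 = 12.167 °C ≈ 12.2 °C.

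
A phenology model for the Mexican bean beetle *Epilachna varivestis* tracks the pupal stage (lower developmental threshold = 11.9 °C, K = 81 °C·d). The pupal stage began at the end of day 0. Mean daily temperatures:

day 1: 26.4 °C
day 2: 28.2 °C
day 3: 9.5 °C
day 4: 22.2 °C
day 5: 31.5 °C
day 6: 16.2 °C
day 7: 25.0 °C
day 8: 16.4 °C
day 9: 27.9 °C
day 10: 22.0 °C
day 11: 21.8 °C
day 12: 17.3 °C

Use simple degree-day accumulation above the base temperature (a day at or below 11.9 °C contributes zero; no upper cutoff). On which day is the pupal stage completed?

day 8

Daily DD above 11.9 °C: 14.5, 16.3, 0.0, 10.3, 19.6, 4.3, 13.1, 4.5, 16.0, 10.1, 9.9, 5.4.
Cumulative: 14.5, 30.8, 30.8, 41.1, 60.7, 65.0, 78.1, 82.6, 98.6, 108.7, 118.6, 124.0.
The total first reaches 81 DD on day 8.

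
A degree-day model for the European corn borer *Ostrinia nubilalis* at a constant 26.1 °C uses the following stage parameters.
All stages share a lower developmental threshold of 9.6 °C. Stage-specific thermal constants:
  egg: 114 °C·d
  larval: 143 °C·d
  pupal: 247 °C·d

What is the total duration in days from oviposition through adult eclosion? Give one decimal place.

Daily accumulation at 26.1 °C = 26.1 − 9.6 = 16.5 DD/day.
Total K = 114 + 143 + 247 = 504 DD.
Total duration = 504 / 16.5 = 30.545 ≈ 30.5 days.

30.5 days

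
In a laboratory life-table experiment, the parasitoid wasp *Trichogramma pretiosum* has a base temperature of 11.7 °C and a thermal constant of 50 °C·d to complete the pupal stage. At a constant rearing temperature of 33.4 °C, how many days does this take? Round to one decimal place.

2.3 days

Daily accumulation = 33.4 − 11.7 = 21.7 DD/day.
Duration = 50 / 21.7 = 2.304 ≈ 2.3 days.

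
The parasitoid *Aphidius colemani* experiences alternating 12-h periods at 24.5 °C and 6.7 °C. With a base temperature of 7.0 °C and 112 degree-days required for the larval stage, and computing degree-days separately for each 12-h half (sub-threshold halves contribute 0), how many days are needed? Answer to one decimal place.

12.8 days

Day half: max(0, 24.5 − 7.0) × 0.5 = 17.5 × 0.5 = 8.75 DD.
Night half: max(0, 6.7 − 7.0) × 0.5 = 0.0 × 0.5 = 0.00 DD.
Per 24 h: 8.75 DD/day.
Duration = 112 / 8.75 = 12.800 ≈ 12.8 days.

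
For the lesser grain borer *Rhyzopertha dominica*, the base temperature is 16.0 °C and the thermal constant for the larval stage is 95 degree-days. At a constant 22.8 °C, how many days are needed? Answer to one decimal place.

14.0 days

Daily accumulation = 22.8 − 16.0 = 6.8 DD/day.
Duration = 95 / 6.8 = 13.971 ≈ 14.0 days.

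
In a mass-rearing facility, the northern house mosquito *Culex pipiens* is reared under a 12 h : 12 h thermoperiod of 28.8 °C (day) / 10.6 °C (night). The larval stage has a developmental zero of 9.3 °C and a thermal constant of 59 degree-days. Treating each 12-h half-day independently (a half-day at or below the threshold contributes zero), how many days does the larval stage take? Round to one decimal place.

Day half: max(0, 28.8 − 9.3) × 0.5 = 19.5 × 0.5 = 9.75 DD.
Night half: max(0, 10.6 − 9.3) × 0.5 = 1.3 × 0.5 = 0.65 DD.
Per 24 h: 10.40 DD/day.
Duration = 59 / 10.40 = 5.673 ≈ 5.7 days.

5.7 days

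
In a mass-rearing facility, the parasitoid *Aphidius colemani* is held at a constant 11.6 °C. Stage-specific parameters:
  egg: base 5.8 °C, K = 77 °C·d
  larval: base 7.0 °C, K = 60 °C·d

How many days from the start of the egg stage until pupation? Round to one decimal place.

26.3 days

egg: 77 / (11.6 − 5.8) = 77 / 5.8 = 13.276 d.
larval: 60 / (11.6 − 7.0) = 60 / 4.6 = 13.043 d.
Sum = 26.319 ≈ 26.3 days.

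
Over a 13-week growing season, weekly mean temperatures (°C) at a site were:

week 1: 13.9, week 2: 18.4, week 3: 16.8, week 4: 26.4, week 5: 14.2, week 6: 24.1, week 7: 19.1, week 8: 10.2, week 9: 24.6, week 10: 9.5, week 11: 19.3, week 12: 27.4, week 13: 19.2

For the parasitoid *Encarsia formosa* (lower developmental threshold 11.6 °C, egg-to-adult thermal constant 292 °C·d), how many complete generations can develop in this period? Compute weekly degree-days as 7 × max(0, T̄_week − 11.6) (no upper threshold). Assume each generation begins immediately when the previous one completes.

Weekly DD (7 × max(0, T̄ − 11.6)): 16.1, 47.6, 36.4, 103.6, 18.2, 87.5, 52.5, 0.0, 91.0, 0.0, 53.9, 110.6, 53.2.
Season total = 670.6 DD.
Complete generations = ⌊670.6 / 292⌋ = 2.

2 generations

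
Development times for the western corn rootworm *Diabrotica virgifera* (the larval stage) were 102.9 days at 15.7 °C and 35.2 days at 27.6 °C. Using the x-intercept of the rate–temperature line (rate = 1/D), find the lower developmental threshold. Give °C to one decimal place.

Under the model K = D·(T − T_b), so D₁·(T₁ − T_b) = D₂·(T₂ − T_b).
102.9·(15.7 − T_b) = 35.2·(27.6 − T_b)
T_b = (102.9·15.7 − 35.2·27.6) / (102.9 − 35.2) = 644.01 / 67.7 = 9.513 °C ≈ 9.5 °C.

9.5 °C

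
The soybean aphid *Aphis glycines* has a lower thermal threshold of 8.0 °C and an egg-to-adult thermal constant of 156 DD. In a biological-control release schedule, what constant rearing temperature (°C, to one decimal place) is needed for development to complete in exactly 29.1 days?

13.4 °C

Required daily accumulation = 156 / 29.1 = 5.361 DD/day.
T = T_base + 5.361 = 8.0 + 5.361 = 13.361 ≈ 13.4 °C.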